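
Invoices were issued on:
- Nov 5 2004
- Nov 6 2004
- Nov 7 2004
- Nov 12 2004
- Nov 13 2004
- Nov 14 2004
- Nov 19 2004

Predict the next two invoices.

Nov 20 2004, Nov 21 2004

Every event lands on a Friday or Saturday or Sunday (gaps cycle 1, 1, 5, 1, 1, 5).
So the schedule is: every Friday, Saturday and Sunday.
The following Saturday is Nov 20 2004.
Next Sunday: Nov 21 2004.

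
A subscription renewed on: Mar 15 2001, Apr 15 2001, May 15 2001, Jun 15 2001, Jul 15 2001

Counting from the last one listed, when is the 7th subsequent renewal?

Feb 15 2002

Each date is the 15th; the gaps (31, 30, 31, 30) track the month lengths.
The rule is the 15th of each month.
Next: August 2001 → Aug 15 2001.
Next: September 2001 → Sep 15 2001.
Next: October 2001 → Oct 15 2001.
Next: November 2001 → Nov 15 2001.
Next: December 2001 → Dec 15 2001.
Next: January 2002 → Jan 15 2002.
Next: February 2002 → Feb 15 2002.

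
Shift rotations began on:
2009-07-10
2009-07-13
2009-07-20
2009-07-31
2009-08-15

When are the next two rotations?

Intervals are 3, 7, 11, 15 days — an arithmetic progression with common difference 4.
Next gap: 19 days. 2009-08-15 + 19 days = 2009-09-03.
Next gap: 23 days. 2009-09-03 + 23 days = 2009-09-26.

2009-09-03, 2009-09-26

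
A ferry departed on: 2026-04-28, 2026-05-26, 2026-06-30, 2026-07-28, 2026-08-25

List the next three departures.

2026-09-29, 2026-10-27, 2026-11-24

Every date is a Tuesday; gaps 28, 35, 28, 28 days.
Each is the last Tuesday of its month (at least one falls on the 29th or later, ruling out '4th Tuesday').
September 2026 ends with Tuesday 2026-09-29.
October 2026 ends with Tuesday 2026-10-27.
Last Tuesday of November 2026: 2026-11-24.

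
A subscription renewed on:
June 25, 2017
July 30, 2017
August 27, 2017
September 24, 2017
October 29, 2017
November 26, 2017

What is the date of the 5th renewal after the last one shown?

Every date is a Sunday; gaps 35, 28, 28, 35, 28 days.
Each is the last Sunday of its month (at least one falls on the 29th or later, ruling out '4th Sunday').
Last Sunday of December 2017: December 31, 2017.
Last Sunday of January 2018: January 28, 2018.
Last Sunday of February 2018: February 25, 2018.
Last Sunday of March 2018: March 25, 2018.
Last Sunday of April 2018: April 29, 2018.

April 29, 2018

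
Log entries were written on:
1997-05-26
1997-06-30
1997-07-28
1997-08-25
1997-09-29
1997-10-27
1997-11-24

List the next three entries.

All Mondays; the gaps (35, 28, 28, 35, 28, 28) vary with month length.
This is the last Monday of each month.
December 1997 ends with Monday 1997-12-29.
Last Monday of January 1998: 1998-01-26.
February 1998 ends with Monday 1998-02-23.

1997-12-29, 1998-01-26, 1998-02-23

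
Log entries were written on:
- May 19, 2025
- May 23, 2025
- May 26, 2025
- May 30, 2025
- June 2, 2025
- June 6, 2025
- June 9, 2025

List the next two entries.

Gaps: 4, 3, 4, 3, 4, 3 days — not constant, but cyclic with period 2.
The events fall on every Monday and Friday.
Next Friday: June 13, 2025.
The following Monday is June 16, 2025.

June 13, 2025; June 16, 2025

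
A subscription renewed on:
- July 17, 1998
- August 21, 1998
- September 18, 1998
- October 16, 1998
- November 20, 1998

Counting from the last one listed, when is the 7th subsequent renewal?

June 18, 1999

These are Fridays at 28- or 35-day spacing (35, 28, 28, 35).
The pattern: 3rd Friday of the month.
December 1998 — 3rd Friday is December 18, 1998.
3rd Friday of January 1999: January 15, 1999.
3rd Friday of February 1999: February 19, 1999.
3rd Friday of March 1999: March 19, 1999.
April 1999 — 3rd Friday is April 16, 1999.
May 1999 — 3rd Friday is May 21, 1999.
3rd Friday of June 1999: June 18, 1999.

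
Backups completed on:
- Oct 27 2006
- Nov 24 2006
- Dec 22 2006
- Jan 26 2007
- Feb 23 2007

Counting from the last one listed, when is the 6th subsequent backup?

Aug 24 2007

Gaps: 28, 28, 35, 28 days — a mix of 28 and 35. Every date is a Friday.
Each is the 4th Friday of its month.
4th Friday of March 2007: Mar 23 2007.
April 2007 — 4th Friday is Apr 27 2007.
4th Friday of May 2007: May 25 2007.
4th Friday of June 2007: Jun 22 2007.
July 2007 — 4th Friday is Jul 27 2007.
August 2007 — 4th Friday is Aug 24 2007.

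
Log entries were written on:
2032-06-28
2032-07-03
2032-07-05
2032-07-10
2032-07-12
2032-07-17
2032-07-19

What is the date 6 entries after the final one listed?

2032-08-09

Every event lands on a Monday or Saturday (gaps cycle 5, 2, 5, 2, 5, 2).
So the schedule is: every Monday and Saturday.
The following Saturday is 2032-07-24.
The following Monday is 2032-07-26.
Next Saturday: 2032-07-31.
The following Monday is 2032-08-02.
Next Saturday: 2032-08-07.
The following Monday is 2032-08-09.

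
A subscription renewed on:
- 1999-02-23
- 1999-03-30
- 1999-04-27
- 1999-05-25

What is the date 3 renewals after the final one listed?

These are Tuesdays with 35, 28, 28-day gaps.
Each is the final Tuesday of its month — 1999-03-30 is past the 28th, so '4th Tuesday' doesn't fit.
Last Tuesday of June 1999: 1999-06-29.
Last Tuesday of July 1999: 1999-07-27.
August 1999 ends with Tuesday 1999-08-31.

1999-08-31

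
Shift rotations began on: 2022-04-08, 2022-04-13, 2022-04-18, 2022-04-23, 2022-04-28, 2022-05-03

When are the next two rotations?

2022-05-08, 2022-05-13

Gaps between consecutive events: 5, 5, 5, 5, 5 days — a constant 5-day interval.
2022-05-03 + 5 days = 2022-05-08.
2022-05-08 + 5 days = 2022-05-13.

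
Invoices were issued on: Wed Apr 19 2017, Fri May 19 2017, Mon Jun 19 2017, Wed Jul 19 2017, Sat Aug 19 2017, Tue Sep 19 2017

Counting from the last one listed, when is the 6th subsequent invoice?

Mon Mar 19 2018

The day-of-month is always 19 (30, 31, 30, 31, 31 days between events).
So this recurs on the 19th of each month.
October 2017: Thu Oct 19 2017.
November 2017: Sun Nov 19 2017.
Next: December 2017 → Tue Dec 19 2017.
Next: January 2018 → Fri Jan 19 2018.
Next: February 2018 → Mon Feb 19 2018.
Next: March 2018 → Mon Mar 19 2018.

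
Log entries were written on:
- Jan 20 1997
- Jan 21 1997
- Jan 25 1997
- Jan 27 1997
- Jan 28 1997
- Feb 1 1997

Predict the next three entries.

Gaps: 1, 4, 2, 1, 4 days — not constant, but cyclic with period 3.
The events fall on every Monday, Tuesday and Saturday.
Next Monday: Feb 3 1997.
The following Tuesday is Feb 4 1997.
Next Saturday: Feb 8 1997.

Feb 3 1997, Feb 4 1997, Feb 8 1997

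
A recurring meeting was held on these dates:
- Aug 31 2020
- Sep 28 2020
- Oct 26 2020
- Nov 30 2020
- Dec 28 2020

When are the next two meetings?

All Mondays; the gaps (28, 28, 35, 28) vary with month length.
This is the last Monday of each month.
January 2021 ends with Monday Jan 25 2021.
February 2021 ends with Monday Feb 22 2021.

Jan 25 2021, Feb 22 2021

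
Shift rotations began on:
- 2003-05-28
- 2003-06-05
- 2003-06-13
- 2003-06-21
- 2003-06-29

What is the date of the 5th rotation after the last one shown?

The spacing is 8, 8, 8, 8 days — always 8 days.
2003-06-29 + 8 days = 2003-07-07.
2003-07-07 + 8 days = 2003-07-15.
2003-07-15 + 8 days = 2003-07-23.
2003-07-23 + 8 days = 2003-07-31.
2003-07-31 + 8 days = 2003-08-08.

2003-08-08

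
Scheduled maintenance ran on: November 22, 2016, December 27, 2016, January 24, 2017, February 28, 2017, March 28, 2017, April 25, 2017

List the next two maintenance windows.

Gaps: 35, 28, 35, 28, 28 days — a mix of 28 and 35. Every date is a Tuesday.
Each is the 4th Tuesday of its month.
May 2017 — 4th Tuesday is May 23, 2017.
June 2017 — 4th Tuesday is June 27, 2017.

May 23, 2017; June 27, 2017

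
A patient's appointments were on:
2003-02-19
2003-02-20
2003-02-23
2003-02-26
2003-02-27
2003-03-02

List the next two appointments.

2003-03-05, 2003-03-06

The gap pattern 1, 3, 3, 1, 3 repeats every 3 events.
These are the Wednesdays, Thursdays and Sundays of each week.
Next Wednesday: 2003-03-05.
Next Thursday: 2003-03-06.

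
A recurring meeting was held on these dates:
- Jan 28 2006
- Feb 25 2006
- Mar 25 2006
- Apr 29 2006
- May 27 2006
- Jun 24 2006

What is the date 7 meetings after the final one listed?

Jan 27 2007

All Saturdays; the gaps (28, 28, 35, 28, 28) vary with month length.
This is the last Saturday of each month.
Last Saturday of July 2006: Jul 29 2006.
August 2006 ends with Saturday Aug 26 2006.
Last Saturday of September 2006: Sep 30 2006.
Last Saturday of October 2006: Oct 28 2006.
November 2006 ends with Saturday Nov 25 2006.
December 2006 ends with Saturday Dec 30 2006.
Last Saturday of January 2007: Jan 27 2007.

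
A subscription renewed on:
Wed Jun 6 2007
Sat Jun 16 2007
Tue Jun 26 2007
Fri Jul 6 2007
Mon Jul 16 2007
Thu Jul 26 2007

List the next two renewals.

Sun Aug 5 2007, Wed Aug 15 2007

Every event comes 10 days after the last (10, 10, 10, 10, 10).
Thu Jul 26 2007 + 10 days = Sun Aug 5 2007.
Sun Aug 5 2007 + 10 days = Wed Aug 15 2007.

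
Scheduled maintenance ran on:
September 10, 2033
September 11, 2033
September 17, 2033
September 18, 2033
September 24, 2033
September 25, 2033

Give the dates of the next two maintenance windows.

October 1, 2033; October 2, 2033

Every event lands on a Saturday or Sunday (gaps cycle 1, 6, 1, 6, 1).
So the schedule is: every Saturday and Sunday.
The following Saturday is October 1, 2033.
Next Sunday: October 2, 2033.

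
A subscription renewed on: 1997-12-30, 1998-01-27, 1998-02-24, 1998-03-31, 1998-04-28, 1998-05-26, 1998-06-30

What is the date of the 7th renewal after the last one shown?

Every date is a Tuesday; gaps 28, 28, 35, 28, 28, 35 days.
Each is the last Tuesday of its month (at least one falls on the 29th or later, ruling out '4th Tuesday').
July 1998 ends with Tuesday 1998-07-28.
August 1998 ends with Tuesday 1998-08-25.
September 1998 ends with Tuesday 1998-09-29.
Last Tuesday of October 1998: 1998-10-27.
Last Tuesday of November 1998: 1998-11-24.
December 1998 ends with Tuesday 1998-12-29.
January 1999 ends with Tuesday 1999-01-26.

1999-01-26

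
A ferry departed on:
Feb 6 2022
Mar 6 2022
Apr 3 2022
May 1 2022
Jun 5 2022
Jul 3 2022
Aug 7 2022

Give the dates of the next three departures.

Gaps: 28, 28, 28, 35, 28, 35 days — a mix of 28 and 35. Every date is a Sunday.
Each is the 1st Sunday of its month.
1st Sunday of September 2022: Sep 4 2022.
1st Sunday of October 2022: Oct 2 2022.
November 2022 — 1st Sunday is Nov 6 2022.

Sep 4 2022, Oct 2 2022, Nov 6 2022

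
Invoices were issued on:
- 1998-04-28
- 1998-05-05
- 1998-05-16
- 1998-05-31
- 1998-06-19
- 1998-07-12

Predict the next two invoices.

Gaps: 7, 11, 15, 19, 23 days — each gap is 4 larger than the previous one.
Next gap: 27 days. 1998-07-12 + 27 days = 1998-08-08.
Next gap: 31 days. 1998-08-08 + 31 days = 1998-09-08.

1998-08-08, 1998-09-08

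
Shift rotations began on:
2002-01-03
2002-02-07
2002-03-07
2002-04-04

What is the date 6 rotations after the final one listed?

These are Thursdays at 28- or 35-day spacing (35, 28, 28).
The pattern: 1st Thursday of the month.
May 2002 — 1st Thursday is 2002-05-02.
June 2002 — 1st Thursday is 2002-06-06.
1st Thursday of July 2002: 2002-07-04.
August 2002 — 1st Thursday is 2002-08-01.
September 2002 — 1st Thursday is 2002-09-05.
October 2002 — 1st Thursday is 2002-10-03.

2002-10-03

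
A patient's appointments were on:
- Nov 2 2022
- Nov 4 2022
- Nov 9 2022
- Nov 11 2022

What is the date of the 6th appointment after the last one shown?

Dec 2 2022

Every event lands on a Wednesday or Friday (gaps cycle 2, 5, 2).
So the schedule is: every Wednesday and Friday.
Next Wednesday: Nov 16 2022.
Next Friday: Nov 18 2022.
Next Wednesday: Nov 23 2022.
Next Friday: Nov 25 2022.
The following Wednesday is Nov 30 2022.
Next Friday: Dec 2 2022.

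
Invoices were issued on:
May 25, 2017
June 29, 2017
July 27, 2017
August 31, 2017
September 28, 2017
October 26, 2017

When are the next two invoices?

November 30, 2017; December 28, 2017

All Thursdays; the gaps (35, 28, 35, 28, 28) vary with month length.
This is the last Thursday of each month.
November 2017 ends with Thursday November 30, 2017.
December 2017 ends with Thursday December 28, 2017.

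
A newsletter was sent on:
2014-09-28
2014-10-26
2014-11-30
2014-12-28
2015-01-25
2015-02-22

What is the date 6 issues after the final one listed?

2015-08-30

Every date is a Sunday; gaps 28, 35, 28, 28, 28 days.
Each is the last Sunday of its month (at least one falls on the 29th or later, ruling out '4th Sunday').
Last Sunday of March 2015: 2015-03-29.
April 2015 ends with Sunday 2015-04-26.
May 2015 ends with Sunday 2015-05-31.
June 2015 ends with Sunday 2015-06-28.
Last Sunday of July 2015: 2015-07-26.
Last Sunday of August 2015: 2015-08-30.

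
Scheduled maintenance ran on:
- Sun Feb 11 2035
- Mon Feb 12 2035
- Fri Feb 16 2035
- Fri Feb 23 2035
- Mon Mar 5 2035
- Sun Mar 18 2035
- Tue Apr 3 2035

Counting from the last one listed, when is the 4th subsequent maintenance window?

Fri Jul 6 2035

The spacing grows by 3 each time: 1, 4, 7, 10, 13, 16 days.
Next gap: 19 days. Tue Apr 3 2035 + 19 days = Sun Apr 22 2035.
Next gap: 22 days. Sun Apr 22 2035 + 22 days = Mon May 14 2035.
Next gap: 25 days. Mon May 14 2035 + 25 days = Fri Jun 8 2035.
Next gap: 28 days. Fri Jun 8 2035 + 28 days = Fri Jul 6 2035.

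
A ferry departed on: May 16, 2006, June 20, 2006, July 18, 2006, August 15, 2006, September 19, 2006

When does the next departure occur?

October 17, 2006

All dates are Tuesdays, 35, 28, 28, 35 days apart.
Specifically, the 3rd Tuesday of each month.
October 2006 — 3rd Tuesday is October 17, 2006.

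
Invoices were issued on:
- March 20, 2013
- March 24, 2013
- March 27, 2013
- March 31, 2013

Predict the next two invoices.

Every event lands on a Wednesday or Sunday (gaps cycle 4, 3, 4).
So the schedule is: every Wednesday and Sunday.
Next Wednesday: April 3, 2013.
Next Sunday: April 7, 2013.

April 3, 2013; April 7, 2013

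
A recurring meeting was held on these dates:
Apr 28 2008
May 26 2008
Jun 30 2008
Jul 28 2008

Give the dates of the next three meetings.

Aug 25 2008, Sep 29 2008, Oct 27 2008

Every date is a Monday; gaps 28, 35, 28 days.
Each is the last Monday of its month (at least one falls on the 29th or later, ruling out '4th Monday').
Last Monday of August 2008: Aug 25 2008.
September 2008 ends with Monday Sep 29 2008.
Last Monday of October 2008: Oct 27 2008.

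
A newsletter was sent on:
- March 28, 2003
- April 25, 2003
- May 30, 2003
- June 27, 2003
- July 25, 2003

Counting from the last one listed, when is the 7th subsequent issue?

February 27, 2004

Every date is a Friday; gaps 28, 35, 28, 28 days.
Each is the last Friday of its month (at least one falls on the 29th or later, ruling out '4th Friday').
Last Friday of August 2003: August 29, 2003.
Last Friday of September 2003: September 26, 2003.
October 2003 ends with Friday October 31, 2003.
Last Friday of November 2003: November 28, 2003.
December 2003 ends with Friday December 26, 2003.
January 2004 ends with Friday January 30, 2004.
February 2004 ends with Friday February 27, 2004.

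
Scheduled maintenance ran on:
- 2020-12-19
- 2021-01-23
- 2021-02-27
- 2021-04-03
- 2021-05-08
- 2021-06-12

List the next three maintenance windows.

2021-07-17, 2021-08-21, 2021-09-25

Gaps between consecutive events: 35, 35, 35, 35, 35 days — a constant 35-day interval.
2021-06-12 + 35 days = 2021-07-17.
2021-07-17 + 35 days = 2021-08-21.
2021-08-21 + 35 days = 2021-09-25.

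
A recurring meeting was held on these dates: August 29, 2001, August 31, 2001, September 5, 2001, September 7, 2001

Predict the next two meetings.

Every event lands on a Wednesday or Friday (gaps cycle 2, 5, 2).
So the schedule is: every Wednesday and Friday.
Next Wednesday: September 12, 2001.
The following Friday is September 14, 2001.

September 12, 2001; September 14, 2001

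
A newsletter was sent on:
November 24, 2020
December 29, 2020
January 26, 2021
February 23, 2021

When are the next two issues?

Every date is a Tuesday; gaps 35, 28, 28 days.
Each is the last Tuesday of its month (at least one falls on the 29th or later, ruling out '4th Tuesday').
March 2021 ends with Tuesday March 30, 2021.
Last Tuesday of April 2021: April 27, 2021.

March 30, 2021; April 27, 2021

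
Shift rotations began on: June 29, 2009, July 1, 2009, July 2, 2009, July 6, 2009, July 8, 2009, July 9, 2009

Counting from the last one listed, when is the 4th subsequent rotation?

Every event lands on a Monday or Wednesday or Thursday (gaps cycle 2, 1, 4, 2, 1).
So the schedule is: every Monday, Wednesday and Thursday.
Next Monday: July 13, 2009.
Next Wednesday: July 15, 2009.
Next Thursday: July 16, 2009.
Next Monday: July 20, 2009.

July 20, 2009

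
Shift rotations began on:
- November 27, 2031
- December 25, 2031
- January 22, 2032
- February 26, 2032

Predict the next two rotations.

March 25, 2032; April 22, 2032

These are Thursdays at 28- or 35-day spacing (28, 28, 35).
The pattern: 4th Thursday of the month.
4th Thursday of March 2032: March 25, 2032.
April 2032 — 4th Thursday is April 22, 2032.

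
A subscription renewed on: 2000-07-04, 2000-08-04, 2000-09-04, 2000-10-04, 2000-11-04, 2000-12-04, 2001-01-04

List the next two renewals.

The day-of-month is always 4 (31, 31, 30, 31, 30, 31 days between events).
So this recurs on the 4th of each month.
Next: February 2001 → 2001-02-04.
March 2001: 2001-03-04.

2001-02-04, 2001-03-04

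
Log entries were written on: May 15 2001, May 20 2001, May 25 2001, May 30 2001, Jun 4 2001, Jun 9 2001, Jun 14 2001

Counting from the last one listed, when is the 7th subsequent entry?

Jul 19 2001

The spacing is 5, 5, 5, 5, 5, 5 days — always 5 days.
Jun 14 2001 + 5 days = Jun 19 2001.
Jun 19 2001 + 5 days = Jun 24 2001.
Jun 24 2001 + 5 days = Jun 29 2001.
Jun 29 2001 + 5 days = Jul 4 2001.
Jul 4 2001 + 5 days = Jul 9 2001.
Jul 9 2001 + 5 days = Jul 14 2001.
Jul 14 2001 + 5 days = Jul 19 2001.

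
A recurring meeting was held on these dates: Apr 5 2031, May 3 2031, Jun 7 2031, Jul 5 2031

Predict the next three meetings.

Aug 2 2031, Sep 6 2031, Oct 4 2031

Gaps: 28, 35, 28 days — a mix of 28 and 35. Every date is a Saturday.
Each is the 1st Saturday of its month.
August 2031 — 1st Saturday is Aug 2 2031.
1st Saturday of September 2031: Sep 6 2031.
October 2031 — 1st Saturday is Oct 4 2031.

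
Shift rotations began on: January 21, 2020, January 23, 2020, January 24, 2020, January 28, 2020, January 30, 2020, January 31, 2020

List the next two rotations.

February 4, 2020; February 6, 2020

Every event lands on a Tuesday or Thursday or Friday (gaps cycle 2, 1, 4, 2, 1).
So the schedule is: every Tuesday, Thursday and Friday.
Next Tuesday: February 4, 2020.
Next Thursday: February 6, 2020.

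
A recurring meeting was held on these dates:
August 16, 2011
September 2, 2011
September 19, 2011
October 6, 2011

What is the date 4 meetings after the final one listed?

December 13, 2011

Gaps between consecutive events: 17, 17, 17 days — a constant 17-day interval.
October 6, 2011 + 17 days = October 23, 2011.
October 23, 2011 + 17 days = November 9, 2011.
November 9, 2011 + 17 days = November 26, 2011.
November 26, 2011 + 17 days = December 13, 2011.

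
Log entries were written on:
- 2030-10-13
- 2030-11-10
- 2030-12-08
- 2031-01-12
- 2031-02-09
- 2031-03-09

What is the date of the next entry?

2031-04-13

These are Sundays at 28- or 35-day spacing (28, 28, 35, 28, 28).
The pattern: 2nd Sunday of the month.
April 2031 — 2nd Sunday is 2031-04-13.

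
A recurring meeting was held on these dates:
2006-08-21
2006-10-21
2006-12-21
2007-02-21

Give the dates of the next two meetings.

2007-04-21, 2007-06-21

The day-of-month is always 21 (61, 61, 62 days between events).
So this recurs on the 21st of every 2 months.
Next: April 2007 → 2007-04-21.
June 2007: 2007-06-21.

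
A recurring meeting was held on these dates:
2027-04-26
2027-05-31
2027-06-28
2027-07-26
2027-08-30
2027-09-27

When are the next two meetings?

Every date is a Monday; gaps 35, 28, 28, 35, 28 days.
Each is the last Monday of its month (at least one falls on the 29th or later, ruling out '4th Monday').
Last Monday of October 2027: 2027-10-25.
November 2027 ends with Monday 2027-11-29.

2027-10-25, 2027-11-29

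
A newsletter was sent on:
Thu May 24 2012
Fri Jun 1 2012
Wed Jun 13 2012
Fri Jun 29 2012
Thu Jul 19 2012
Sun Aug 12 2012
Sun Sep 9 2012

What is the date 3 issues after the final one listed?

Gaps: 8, 12, 16, 20, 24, 28 days — each gap is 4 larger than the previous one.
Next gap: 32 days. Sun Sep 9 2012 + 32 days = Thu Oct 11 2012.
Next gap: 36 days. Thu Oct 11 2012 + 36 days = Fri Nov 16 2012.
Next gap: 40 days. Fri Nov 16 2012 + 40 days = Wed Dec 26 2012.

Wed Dec 26 2012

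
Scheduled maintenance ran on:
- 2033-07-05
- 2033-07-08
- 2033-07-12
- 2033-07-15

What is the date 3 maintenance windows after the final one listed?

2033-07-26

Gaps: 3, 4, 3 days — not constant, but cyclic with period 2.
The events fall on every Tuesday and Friday.
Next Tuesday: 2033-07-19.
The following Friday is 2033-07-22.
Next Tuesday: 2033-07-26.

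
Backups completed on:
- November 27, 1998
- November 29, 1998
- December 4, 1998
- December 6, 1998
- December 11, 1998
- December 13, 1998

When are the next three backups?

December 18, 1998; December 20, 1998; December 25, 1998

Gaps: 2, 5, 2, 5, 2 days — not constant, but cyclic with period 2.
The events fall on every Friday and Sunday.
Next Friday: December 18, 1998.
Next Sunday: December 20, 1998.
Next Friday: December 25, 1998.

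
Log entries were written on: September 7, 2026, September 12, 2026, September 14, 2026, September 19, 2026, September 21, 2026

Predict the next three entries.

The gap pattern 5, 2, 5, 2 repeats every 2 events.
These are the Mondays and Saturdays of each week.
Next Saturday: September 26, 2026.
The following Monday is September 28, 2026.
The following Saturday is October 3, 2026.

September 26, 2026; September 28, 2026; October 3, 2026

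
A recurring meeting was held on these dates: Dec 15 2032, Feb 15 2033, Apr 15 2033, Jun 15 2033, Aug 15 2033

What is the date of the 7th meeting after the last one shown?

Each date is the 15th; the gaps (62, 59, 61, 61) track the month lengths.
The rule is the 15th of every 2 months.
Next: October 2033 → Oct 15 2033.
December 2033: Dec 15 2033.
February 2034: Feb 15 2034.
Next: April 2034 → Apr 15 2034.
Next: June 2034 → Jun 15 2034.
Next: August 2034 → Aug 15 2034.
Next: October 2034 → Oct 15 2034.

Oct 15 2034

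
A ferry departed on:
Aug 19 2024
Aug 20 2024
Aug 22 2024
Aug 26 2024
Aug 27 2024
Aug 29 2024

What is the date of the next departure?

The gap pattern 1, 2, 4, 1, 2 repeats every 3 events.
These are the Mondays, Tuesdays and Thursdays of each week.
Next Monday: Sep 2 2024.

Sep 2 2024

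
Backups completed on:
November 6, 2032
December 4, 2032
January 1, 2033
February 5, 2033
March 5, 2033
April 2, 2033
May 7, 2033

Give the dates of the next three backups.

Gaps: 28, 28, 35, 28, 28, 35 days — a mix of 28 and 35. Every date is a Saturday.
Each is the 1st Saturday of its month.
1st Saturday of June 2033: June 4, 2033.
1st Saturday of July 2033: July 2, 2033.
August 2033 — 1st Saturday is August 6, 2033.

June 4, 2033; July 2, 2033; August 6, 2033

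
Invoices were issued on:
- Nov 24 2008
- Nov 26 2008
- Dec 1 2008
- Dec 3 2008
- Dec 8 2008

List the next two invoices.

Dec 10 2008, Dec 15 2008

The gap pattern 2, 5, 2, 5 repeats every 2 events.
These are the Mondays and Wednesdays of each week.
Next Wednesday: Dec 10 2008.
The following Monday is Dec 15 2008.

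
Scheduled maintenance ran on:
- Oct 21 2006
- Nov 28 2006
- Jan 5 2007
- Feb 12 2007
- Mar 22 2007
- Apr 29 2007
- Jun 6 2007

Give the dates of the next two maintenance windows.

Jul 14 2007, Aug 21 2007

Gaps between consecutive events: 38, 38, 38, 38, 38, 38 days — a constant 38-day interval.
Jun 6 2007 + 38 days = Jul 14 2007.
Jul 14 2007 + 38 days = Aug 21 2007.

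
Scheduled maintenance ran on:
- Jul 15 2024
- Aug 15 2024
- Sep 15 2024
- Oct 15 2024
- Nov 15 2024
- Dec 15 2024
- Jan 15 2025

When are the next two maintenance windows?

The day-of-month is always 15 (31, 31, 30, 31, 30, 31 days between events).
So this recurs on the 15th of each month.
Next: February 2025 → Feb 15 2025.
Next: March 2025 → Mar 15 2025.

Feb 15 2025, Mar 15 2025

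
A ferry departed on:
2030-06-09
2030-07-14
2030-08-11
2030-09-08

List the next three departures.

All dates are Sundays, 35, 28, 28 days apart.
Specifically, the 2nd Sunday of each month.
October 2030 — 2nd Sunday is 2030-10-13.
November 2030 — 2nd Sunday is 2030-11-10.
December 2030 — 2nd Sunday is 2030-12-08.

2030-10-13, 2030-11-10, 2030-12-08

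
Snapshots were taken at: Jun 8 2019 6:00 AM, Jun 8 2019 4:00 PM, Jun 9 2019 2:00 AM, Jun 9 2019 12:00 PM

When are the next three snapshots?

Jun 9 2019 10:00 PM, Jun 10 2019 8:00 AM, Jun 10 2019 6:00 PM

Spacing: 10, 10, 10 h — constant 10 h.
Jun 9 2019 12:00 PM + 10 h = Jun 9 2019 10:00 PM.
Jun 9 2019 10:00 PM + 10 h = Jun 10 2019 8:00 AM.
Jun 10 2019 8:00 AM + 10 h = Jun 10 2019 6:00 PM.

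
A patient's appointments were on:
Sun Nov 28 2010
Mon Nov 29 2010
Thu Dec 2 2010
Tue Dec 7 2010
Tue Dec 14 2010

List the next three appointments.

Thu Dec 23 2010, Mon Jan 3 2011, Sun Jan 16 2011

The spacing grows by 2 each time: 1, 3, 5, 7 days.
Next gap: 9 days. Tue Dec 14 2010 + 9 days = Thu Dec 23 2010.
Next gap: 11 days. Thu Dec 23 2010 + 11 days = Mon Jan 3 2011.
Next gap: 13 days. Mon Jan 3 2011 + 13 days = Sun Jan 16 2011.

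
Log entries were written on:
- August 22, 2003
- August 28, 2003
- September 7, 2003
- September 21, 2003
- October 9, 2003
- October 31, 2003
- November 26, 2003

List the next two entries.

December 26, 2003; January 29, 2004

The spacing grows by 4 each time: 6, 10, 14, 18, 22, 26 days.
Next gap: 30 days. November 26, 2003 + 30 days = December 26, 2003.
Next gap: 34 days. December 26, 2003 + 34 days = January 29, 2004.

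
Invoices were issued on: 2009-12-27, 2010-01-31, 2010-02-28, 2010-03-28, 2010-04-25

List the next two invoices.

These are Sundays with 35, 28, 28, 28-day gaps.
Each is the final Sunday of its month — 2010-01-31 is past the 28th, so '4th Sunday' doesn't fit.
Last Sunday of May 2010: 2010-05-30.
Last Sunday of June 2010: 2010-06-27.

2010-05-30, 2010-06-27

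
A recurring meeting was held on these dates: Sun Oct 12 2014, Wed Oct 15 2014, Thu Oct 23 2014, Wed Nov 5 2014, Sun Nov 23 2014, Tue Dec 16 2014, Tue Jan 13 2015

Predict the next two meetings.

Sun Feb 15 2015, Wed Mar 25 2015

The spacing grows by 5 each time: 3, 8, 13, 18, 23, 28 days.
Next gap: 33 days. Tue Jan 13 2015 + 33 days = Sun Feb 15 2015.
Next gap: 38 days. Sun Feb 15 2015 + 38 days = Wed Mar 25 2015.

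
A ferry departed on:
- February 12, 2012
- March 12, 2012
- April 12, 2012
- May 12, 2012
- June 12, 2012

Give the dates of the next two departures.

July 12, 2012; August 12, 2012

The day-of-month is always 12 (29, 31, 30, 31 days between events).
So this recurs on the 12th of each month.
July 2012: July 12, 2012.
Next: August 2012 → August 12, 2012.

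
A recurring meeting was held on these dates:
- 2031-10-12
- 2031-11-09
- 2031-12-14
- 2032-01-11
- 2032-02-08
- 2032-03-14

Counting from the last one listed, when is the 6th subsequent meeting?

These are Sundays at 28- or 35-day spacing (28, 35, 28, 28, 35).
The pattern: 2nd Sunday of the month.
April 2032 — 2nd Sunday is 2032-04-11.
2nd Sunday of May 2032: 2032-05-09.
June 2032 — 2nd Sunday is 2032-06-13.
July 2032 — 2nd Sunday is 2032-07-11.
2nd Sunday of August 2032: 2032-08-08.
2nd Sunday of September 2032: 2032-09-12.

2032-09-12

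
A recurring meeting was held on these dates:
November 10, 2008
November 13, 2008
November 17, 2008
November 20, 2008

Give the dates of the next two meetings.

Every event lands on a Monday or Thursday (gaps cycle 3, 4, 3).
So the schedule is: every Monday and Thursday.
Next Monday: November 24, 2008.
Next Thursday: November 27, 2008.

November 24, 2008; November 27, 2008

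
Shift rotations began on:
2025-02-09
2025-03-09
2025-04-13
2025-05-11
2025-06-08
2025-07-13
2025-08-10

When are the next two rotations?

2025-09-14, 2025-10-12

Gaps: 28, 35, 28, 28, 35, 28 days — a mix of 28 and 35. Every date is a Sunday.
Each is the 2nd Sunday of its month.
September 2025 — 2nd Sunday is 2025-09-14.
October 2025 — 2nd Sunday is 2025-10-12.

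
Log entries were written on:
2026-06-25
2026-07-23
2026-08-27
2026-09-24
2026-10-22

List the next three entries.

2026-11-26, 2026-12-24, 2027-01-28

These are Thursdays at 28- or 35-day spacing (28, 35, 28, 28).
The pattern: 4th Thursday of the month.
4th Thursday of November 2026: 2026-11-26.
December 2026 — 4th Thursday is 2026-12-24.
January 2027 — 4th Thursday is 2027-01-28.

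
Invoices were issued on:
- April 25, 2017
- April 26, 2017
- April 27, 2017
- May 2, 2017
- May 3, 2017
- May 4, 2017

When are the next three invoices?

May 9, 2017; May 10, 2017; May 11, 2017

The gap pattern 1, 1, 5, 1, 1 repeats every 3 events.
These are the Tuesdays, Wednesdays and Thursdays of each week.
Next Tuesday: May 9, 2017.
Next Wednesday: May 10, 2017.
Next Thursday: May 11, 2017.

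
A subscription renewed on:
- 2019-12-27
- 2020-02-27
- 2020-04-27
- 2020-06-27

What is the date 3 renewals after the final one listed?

Each date is the 27th; the gaps (62, 60, 61) track the month lengths.
The rule is the 27th of every 2 months.
August 2020: 2020-08-27.
Next: October 2020 → 2020-10-27.
December 2020: 2020-12-27.

2020-12-27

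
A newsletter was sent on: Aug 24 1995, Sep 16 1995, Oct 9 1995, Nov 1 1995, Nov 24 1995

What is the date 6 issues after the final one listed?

Apr 10 1996

Gaps between consecutive events: 23, 23, 23, 23 days — a constant 23-day interval.
Nov 24 1995 + 23 days = Dec 17 1995.
Dec 17 1995 + 23 days = Jan 9 1996.
Jan 9 1996 + 23 days = Feb 1 1996.
Feb 1 1996 + 23 days = Feb 24 1996.
Feb 24 1996 + 23 days = Mar 18 1996.
Mar 18 1996 + 23 days = Apr 10 1996.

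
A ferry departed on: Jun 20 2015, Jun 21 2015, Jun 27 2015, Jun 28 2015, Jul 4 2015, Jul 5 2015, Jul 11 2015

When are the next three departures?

Jul 12 2015, Jul 18 2015, Jul 19 2015

The gap pattern 1, 6, 1, 6, 1, 6 repeats every 2 events.
These are the Saturdays and Sundays of each week.
The following Sunday is Jul 12 2015.
The following Saturday is Jul 18 2015.
Next Sunday: Jul 19 2015.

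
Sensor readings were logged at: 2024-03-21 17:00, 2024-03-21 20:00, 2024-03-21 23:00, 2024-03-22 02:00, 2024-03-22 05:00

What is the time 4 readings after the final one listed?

The interval is a steady 3 hours (3, 3, 3, 3).
2024-03-22 05:00 + 3 h = 2024-03-22 08:00.
2024-03-22 08:00 + 3 h = 2024-03-22 11:00.
2024-03-22 11:00 + 3 h = 2024-03-22 14:00.
2024-03-22 14:00 + 3 h = 2024-03-22 17:00.

2024-03-22 17:00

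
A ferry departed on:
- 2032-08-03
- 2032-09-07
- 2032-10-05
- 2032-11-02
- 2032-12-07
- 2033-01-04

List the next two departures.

2033-02-01, 2033-03-01

These are Tuesdays at 28- or 35-day spacing (35, 28, 28, 35, 28).
The pattern: 1st Tuesday of the month.
1st Tuesday of February 2033: 2033-02-01.
1st Tuesday of March 2033: 2033-03-01.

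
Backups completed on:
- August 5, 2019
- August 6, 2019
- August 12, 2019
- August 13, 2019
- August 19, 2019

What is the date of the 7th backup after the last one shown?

September 10, 2019

Gaps: 1, 6, 1, 6 days — not constant, but cyclic with period 2.
The events fall on every Monday and Tuesday.
The following Tuesday is August 20, 2019.
Next Monday: August 26, 2019.
The following Tuesday is August 27, 2019.
The following Monday is September 2, 2019.
The following Tuesday is September 3, 2019.
Next Monday: September 9, 2019.
The following Tuesday is September 10, 2019.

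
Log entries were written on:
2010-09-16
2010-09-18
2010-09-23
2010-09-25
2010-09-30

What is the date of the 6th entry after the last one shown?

Every event lands on a Thursday or Saturday (gaps cycle 2, 5, 2, 5).
So the schedule is: every Thursday and Saturday.
The following Saturday is 2010-10-02.
The following Thursday is 2010-10-07.
Next Saturday: 2010-10-09.
Next Thursday: 2010-10-14.
Next Saturday: 2010-10-16.
Next Thursday: 2010-10-21.

2010-10-21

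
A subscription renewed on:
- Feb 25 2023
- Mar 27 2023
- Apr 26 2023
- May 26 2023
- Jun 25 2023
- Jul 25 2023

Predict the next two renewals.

Aug 24 2023, Sep 23 2023

Every event comes 30 days after the last (30, 30, 30, 30, 30).
Jul 25 2023 + 30 days = Aug 24 2023.
Aug 24 2023 + 30 days = Sep 23 2023.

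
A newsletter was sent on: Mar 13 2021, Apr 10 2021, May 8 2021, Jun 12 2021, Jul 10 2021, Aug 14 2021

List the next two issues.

All dates are Saturdays, 28, 28, 35, 28, 35 days apart.
Specifically, the 2nd Saturday of each month.
2nd Saturday of September 2021: Sep 11 2021.
October 2021 — 2nd Saturday is Oct 9 2021.

Sep 11 2021, Oct 9 2021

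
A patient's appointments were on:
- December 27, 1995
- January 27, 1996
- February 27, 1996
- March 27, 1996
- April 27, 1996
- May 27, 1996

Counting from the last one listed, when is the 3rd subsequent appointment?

August 27, 1996

Each date is the 27th; the gaps (31, 31, 29, 31, 30) track the month lengths.
The rule is the 27th of each month.
Next: June 1996 → June 27, 1996.
Next: July 1996 → July 27, 1996.
Next: August 1996 → August 27, 1996.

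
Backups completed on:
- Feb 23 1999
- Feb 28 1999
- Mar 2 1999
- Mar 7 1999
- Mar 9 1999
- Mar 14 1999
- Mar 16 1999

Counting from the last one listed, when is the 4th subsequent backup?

Mar 30 1999

The gap pattern 5, 2, 5, 2, 5, 2 repeats every 2 events.
These are the Tuesdays and Sundays of each week.
The following Sunday is Mar 21 1999.
Next Tuesday: Mar 23 1999.
Next Sunday: Mar 28 1999.
The following Tuesday is Mar 30 1999.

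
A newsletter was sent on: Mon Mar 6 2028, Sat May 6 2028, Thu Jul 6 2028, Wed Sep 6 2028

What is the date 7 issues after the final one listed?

Tue Nov 6 2029

The day-of-month is always 6 (61, 61, 62 days between events).
So this recurs on the 6th of every 2 months.
November 2028: Mon Nov 6 2028.
January 2029: Sat Jan 6 2029.
March 2029: Tue Mar 6 2029.
May 2029: Sun May 6 2029.
Next: July 2029 → Fri Jul 6 2029.
Next: September 2029 → Thu Sep 6 2029.
Next: November 2029 → Tue Nov 6 2029.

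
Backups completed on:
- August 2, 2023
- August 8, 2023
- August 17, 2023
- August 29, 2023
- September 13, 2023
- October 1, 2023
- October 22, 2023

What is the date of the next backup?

November 15, 2023

The spacing grows by 3 each time: 6, 9, 12, 15, 18, 21 days.
Next gap: 24 days. October 22, 2023 + 24 days = November 15, 2023.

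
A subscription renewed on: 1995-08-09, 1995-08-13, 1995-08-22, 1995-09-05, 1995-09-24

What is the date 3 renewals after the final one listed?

1995-12-20

The spacing grows by 5 each time: 4, 9, 14, 19 days.
Next gap: 24 days. 1995-09-24 + 24 days = 1995-10-18.
Next gap: 29 days. 1995-10-18 + 29 days = 1995-11-16.
Next gap: 34 days. 1995-11-16 + 34 days = 1995-12-20.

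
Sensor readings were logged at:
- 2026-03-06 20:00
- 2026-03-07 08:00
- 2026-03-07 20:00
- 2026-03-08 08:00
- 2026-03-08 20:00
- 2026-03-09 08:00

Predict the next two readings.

2026-03-09 20:00, 2026-03-10 08:00

Spacing: 12, 12, 12, 12, 12 h — constant 12 h.
2026-03-09 08:00 + 12 h = 2026-03-09 20:00.
2026-03-09 20:00 + 12 h = 2026-03-10 08:00.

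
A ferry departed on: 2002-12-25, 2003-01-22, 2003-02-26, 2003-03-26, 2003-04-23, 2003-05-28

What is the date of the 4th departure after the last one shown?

All dates are Wednesdays, 28, 35, 28, 28, 35 days apart.
Specifically, the 4th Wednesday of each month.
June 2003 — 4th Wednesday is 2003-06-25.
4th Wednesday of July 2003: 2003-07-23.
4th Wednesday of August 2003: 2003-08-27.
September 2003 — 4th Wednesday is 2003-09-24.

2003-09-24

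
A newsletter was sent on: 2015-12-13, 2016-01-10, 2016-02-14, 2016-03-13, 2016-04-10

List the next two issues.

All dates are Sundays, 28, 35, 28, 28 days apart.
Specifically, the 2nd Sunday of each month.
May 2016 — 2nd Sunday is 2016-05-08.
June 2016 — 2nd Sunday is 2016-06-12.

2016-05-08, 2016-06-12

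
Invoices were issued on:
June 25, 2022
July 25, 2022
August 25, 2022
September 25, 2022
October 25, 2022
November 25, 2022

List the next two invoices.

December 25, 2022; January 25, 2023

Gaps: 30, 31, 31, 30, 31 days — not constant. Every event is on the 25th of the month.
Pattern: the 25th of each month.
Next: December 2022 → December 25, 2022.
January 2023: January 25, 2023.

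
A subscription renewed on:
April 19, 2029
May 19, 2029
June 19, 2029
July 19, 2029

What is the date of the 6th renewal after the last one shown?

January 19, 2030

Gaps: 30, 31, 30 days — not constant. Every event is on the 19th of the month.
Pattern: the 19th of each month.
Next: August 2029 → August 19, 2029.
Next: September 2029 → September 19, 2029.
October 2029: October 19, 2029.
November 2029: November 19, 2029.
Next: December 2029 → December 19, 2029.
January 2030: January 19, 2030.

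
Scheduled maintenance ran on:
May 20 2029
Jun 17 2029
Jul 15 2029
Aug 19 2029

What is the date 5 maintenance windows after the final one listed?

Jan 20 2030

All dates are Sundays, 28, 28, 35 days apart.
Specifically, the 3rd Sunday of each month.
3rd Sunday of September 2029: Sep 16 2029.
3rd Sunday of October 2029: Oct 21 2029.
3rd Sunday of November 2029: Nov 18 2029.
December 2029 — 3rd Sunday is Dec 16 2029.
3rd Sunday of January 2030: Jan 20 2030.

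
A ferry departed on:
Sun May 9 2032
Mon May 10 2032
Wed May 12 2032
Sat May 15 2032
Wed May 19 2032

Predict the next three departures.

Mon May 24 2032, Sun May 30 2032, Sun Jun 6 2032

Intervals are 1, 2, 3, 4 days — an arithmetic progression with common difference 1.
Next gap: 5 days. Wed May 19 2032 + 5 days = Mon May 24 2032.
Next gap: 6 days. Mon May 24 2032 + 6 days = Sun May 30 2032.
Next gap: 7 days. Sun May 30 2032 + 7 days = Sun Jun 6 2032.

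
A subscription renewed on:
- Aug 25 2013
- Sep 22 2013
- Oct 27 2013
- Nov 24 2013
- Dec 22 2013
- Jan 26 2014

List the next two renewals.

All dates are Sundays, 28, 35, 28, 28, 35 days apart.
Specifically, the 4th Sunday of each month.
4th Sunday of February 2014: Feb 23 2014.
March 2014 — 4th Sunday is Mar 23 2014.

Feb 23 2014, Mar 23 2014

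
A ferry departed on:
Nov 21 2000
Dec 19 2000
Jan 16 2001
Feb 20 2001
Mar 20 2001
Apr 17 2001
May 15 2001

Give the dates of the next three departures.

Jun 19 2001, Jul 17 2001, Aug 21 2001

These are Tuesdays at 28- or 35-day spacing (28, 28, 35, 28, 28, 28).
The pattern: 3rd Tuesday of the month.
June 2001 — 3rd Tuesday is Jun 19 2001.
3rd Tuesday of July 2001: Jul 17 2001.
August 2001 — 3rd Tuesday is Aug 21 2001.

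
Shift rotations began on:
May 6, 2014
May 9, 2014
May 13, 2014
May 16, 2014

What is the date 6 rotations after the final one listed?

June 6, 2014

Gaps: 3, 4, 3 days — not constant, but cyclic with period 2.
The events fall on every Tuesday and Friday.
The following Tuesday is May 20, 2014.
The following Friday is May 23, 2014.
Next Tuesday: May 27, 2014.
The following Friday is May 30, 2014.
Next Tuesday: June 3, 2014.
The following Friday is June 6, 2014.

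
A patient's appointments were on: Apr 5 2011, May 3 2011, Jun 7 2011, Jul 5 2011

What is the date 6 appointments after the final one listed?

Jan 3 2012

All dates are Tuesdays, 28, 35, 28 days apart.
Specifically, the 1st Tuesday of each month.
August 2011 — 1st Tuesday is Aug 2 2011.
1st Tuesday of September 2011: Sep 6 2011.
1st Tuesday of October 2011: Oct 4 2011.
November 2011 — 1st Tuesday is Nov 1 2011.
1st Tuesday of December 2011: Dec 6 2011.
January 2012 — 1st Tuesday is Jan 3 2012.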